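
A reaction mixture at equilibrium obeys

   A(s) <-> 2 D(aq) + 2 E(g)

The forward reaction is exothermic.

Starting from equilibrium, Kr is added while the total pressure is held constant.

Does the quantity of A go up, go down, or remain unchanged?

decreases

Adding inert gas at constant total pressure expands the volume and lowers every reacting partial pressure. With Δn_gas = 2 − 0 = +2, Q moves away from K toward the side with fewer gas moles, so the system shifts toward the side with more gas moles — to the right.
The net shift is to the right. A is a reactant, so its amount decreases.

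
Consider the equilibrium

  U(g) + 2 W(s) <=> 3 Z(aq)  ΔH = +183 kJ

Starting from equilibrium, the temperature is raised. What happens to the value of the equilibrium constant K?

K depends on temperature via the van 't Hoff relation. The forward reaction is endothermic, so raising T increases K.

increases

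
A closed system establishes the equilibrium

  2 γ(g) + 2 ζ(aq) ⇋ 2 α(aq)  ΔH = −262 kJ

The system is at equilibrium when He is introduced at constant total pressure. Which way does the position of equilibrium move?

Adding inert gas at constant total pressure expands the volume and lowers every reacting partial pressure. With Δn_gas = 0 − 2 = -2, Q moves away from K toward the side with fewer gas moles, so the system shifts toward the side with more gas moles — to the left.

left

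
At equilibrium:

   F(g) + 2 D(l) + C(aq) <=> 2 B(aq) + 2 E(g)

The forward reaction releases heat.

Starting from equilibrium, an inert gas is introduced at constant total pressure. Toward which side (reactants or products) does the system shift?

Adding inert gas at constant total pressure expands the volume and lowers every reacting partial pressure. With Δn_gas = 2 − 1 = +1, Q moves away from K toward the side with fewer gas moles, so the system shifts toward the side with more gas moles — to the right.

right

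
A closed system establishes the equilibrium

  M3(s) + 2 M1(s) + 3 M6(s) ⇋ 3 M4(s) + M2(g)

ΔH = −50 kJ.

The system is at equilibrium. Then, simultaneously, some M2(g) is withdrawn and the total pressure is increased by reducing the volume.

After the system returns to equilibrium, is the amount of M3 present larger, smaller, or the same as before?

Removing M2 (g), a product, drives the reaction to the right.
Gas moles: reactants 0, products 1 (Δn_gas = +1). Compression shifts the system toward the side with fewer moles of gas — to the left.
The two effects oppose each other, so the net shift — and hence the change in M3 — cannot be determined from the given information.

cannot be determined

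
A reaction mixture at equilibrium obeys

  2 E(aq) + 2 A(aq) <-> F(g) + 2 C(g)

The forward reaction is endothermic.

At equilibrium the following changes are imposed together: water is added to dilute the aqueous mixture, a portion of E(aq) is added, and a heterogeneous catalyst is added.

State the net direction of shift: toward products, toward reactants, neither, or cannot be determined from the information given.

Dilution lowers every aqueous concentration by the same factor. Δn_aq = 0 − 4 = -4, so the system shifts toward the side with more dissolved moles — to the left.
Adding E (aq), a reactant, drives the reaction to the right.
A catalyst speeds both forward and reverse rates equally; it changes neither Q nor K — no shift from this change.
The individual effects push in opposite directions; without quantitative information the net direction cannot be determined.

cannot be determined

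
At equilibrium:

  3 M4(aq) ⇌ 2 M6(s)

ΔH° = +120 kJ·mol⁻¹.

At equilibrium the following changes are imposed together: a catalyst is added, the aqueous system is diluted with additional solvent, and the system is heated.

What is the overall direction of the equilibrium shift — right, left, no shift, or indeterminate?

A catalyst speeds both forward and reverse rates equally; it changes neither Q nor K — no shift from this change.
Dilution lowers every aqueous concentration by the same factor. Δn_aq = 0 − 3 = -3, so the system shifts toward the side with more dissolved moles — to the left.
The forward reaction is endothermic. Raising T favours the endothermic direction — shift to the right.
The individual effects push in opposite directions; without quantitative information the net direction cannot be determined.

cannot be determined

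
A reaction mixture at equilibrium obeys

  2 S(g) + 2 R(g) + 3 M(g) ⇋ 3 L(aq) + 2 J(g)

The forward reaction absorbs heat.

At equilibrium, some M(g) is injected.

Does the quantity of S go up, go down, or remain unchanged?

Adding M (g), a reactant, drives the reaction to the right.
The net shift is to the right. S is a reactant, so its amount decreases.

decreases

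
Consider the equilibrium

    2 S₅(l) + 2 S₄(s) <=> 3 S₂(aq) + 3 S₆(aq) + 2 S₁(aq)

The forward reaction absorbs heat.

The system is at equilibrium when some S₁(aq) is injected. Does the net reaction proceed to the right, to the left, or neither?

Adding S₁ (aq), a product, drives the reaction to the left.

left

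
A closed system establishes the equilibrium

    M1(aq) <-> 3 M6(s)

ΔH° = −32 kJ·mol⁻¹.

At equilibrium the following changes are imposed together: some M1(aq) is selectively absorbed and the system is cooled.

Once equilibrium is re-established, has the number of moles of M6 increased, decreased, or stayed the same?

cannot be determined

Removing M1 (aq), a reactant, drives the reaction to the left.
The forward reaction is exothermic. Lowering T favours the exothermic direction — shift to the right.
The two effects oppose each other, so the net shift — and hence the change in M6 — cannot be determined from the given information.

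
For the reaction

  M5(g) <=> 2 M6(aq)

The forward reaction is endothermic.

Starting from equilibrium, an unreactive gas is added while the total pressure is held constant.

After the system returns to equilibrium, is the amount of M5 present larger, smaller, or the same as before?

increases

Adding inert gas at constant total pressure expands the volume and lowers every reacting partial pressure. With Δn_gas = 0 − 1 = -1, Q moves away from K toward the side with fewer gas moles, so the system shifts toward the side with more gas moles — to the left.
The net shift is to the left. M5 is a reactant, so its amount increases.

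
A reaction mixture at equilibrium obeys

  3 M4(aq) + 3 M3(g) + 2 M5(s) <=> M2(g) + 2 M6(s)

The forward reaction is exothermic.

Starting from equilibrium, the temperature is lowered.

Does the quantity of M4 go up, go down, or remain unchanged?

decreases

The forward reaction is exothermic. Lowering T favours the exothermic direction — shift to the right.
The net shift is to the right. M4 is a reactant, so its amount decreases.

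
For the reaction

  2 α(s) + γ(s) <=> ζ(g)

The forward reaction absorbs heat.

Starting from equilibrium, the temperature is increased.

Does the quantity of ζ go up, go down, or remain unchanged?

The forward reaction is endothermic. Raising T favours the endothermic direction — shift to the right.
The net shift is to the right. ζ is a product, so its amount increases.

increases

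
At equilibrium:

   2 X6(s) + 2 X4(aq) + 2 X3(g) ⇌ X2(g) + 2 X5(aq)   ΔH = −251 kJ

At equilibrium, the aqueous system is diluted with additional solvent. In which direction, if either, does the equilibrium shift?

Dilution scales every aqueous concentration by the same factor. Δn_aq = 2 − 2 = 0, so Q is unchanged — no shift.

no shift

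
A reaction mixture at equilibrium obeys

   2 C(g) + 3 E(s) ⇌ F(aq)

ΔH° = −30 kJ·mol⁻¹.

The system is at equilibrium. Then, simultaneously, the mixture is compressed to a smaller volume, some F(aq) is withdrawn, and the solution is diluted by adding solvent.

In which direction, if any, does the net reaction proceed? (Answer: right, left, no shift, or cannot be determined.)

Gas moles: reactants 2, products 0 (Δn_gas = -2). Compression shifts the system toward the side with fewer moles of gas — to the right.
Removing F (aq), a product, drives the reaction to the right.
Dilution lowers every aqueous concentration by the same factor. Δn_aq = 1 − 0 = +1, so the system shifts toward the side with more dissolved moles — to the right.
All effects act in the same direction — net shift to the right.

right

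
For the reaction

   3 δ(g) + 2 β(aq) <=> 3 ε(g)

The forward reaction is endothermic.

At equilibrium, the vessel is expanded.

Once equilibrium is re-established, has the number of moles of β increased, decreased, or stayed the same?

Gas moles: reactants 3, products 3. Δn_gas = 0, so a volume change leaves Q equal to K — no shift from this change.
No net shift occurs, so the amount of β is unchanged.

unchanged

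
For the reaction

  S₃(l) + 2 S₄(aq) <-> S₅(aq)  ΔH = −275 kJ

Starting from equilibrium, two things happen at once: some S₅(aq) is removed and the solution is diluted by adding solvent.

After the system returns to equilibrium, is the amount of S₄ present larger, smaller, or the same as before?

Removing S₅ (aq), a product, drives the reaction to the right.
Dilution lowers every aqueous concentration by the same factor. Δn_aq = 1 − 2 = -1, so the system shifts toward the side with more dissolved moles — to the left.
The two effects oppose each other, so the net shift — and hence the change in S₄ — cannot be determined from the given information.

cannot be determined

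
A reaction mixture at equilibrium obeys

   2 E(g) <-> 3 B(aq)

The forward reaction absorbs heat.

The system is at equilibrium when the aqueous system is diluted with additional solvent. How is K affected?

unchanged

The equilibrium constant depends only on temperature. This perturbation may move the position of equilibrium, but since T is unchanged, K itself is unchanged.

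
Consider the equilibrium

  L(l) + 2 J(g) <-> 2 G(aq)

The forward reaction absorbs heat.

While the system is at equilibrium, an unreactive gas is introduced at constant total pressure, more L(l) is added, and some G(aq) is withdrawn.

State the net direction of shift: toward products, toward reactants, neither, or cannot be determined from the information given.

cannot be determined

Adding inert gas at constant total pressure expands the volume and lowers every reacting partial pressure. With Δn_gas = 0 − 2 = -2, Q moves away from K toward the side with fewer gas moles, so the system shifts toward the side with more gas moles — to the left.
L is a pure liquid; its activity is 1 regardless of amount, so Q is unaffected — no shift from this change.
Removing G (aq), a product, drives the reaction to the right.
The individual effects push in opposite directions; without quantitative information the net direction cannot be determined.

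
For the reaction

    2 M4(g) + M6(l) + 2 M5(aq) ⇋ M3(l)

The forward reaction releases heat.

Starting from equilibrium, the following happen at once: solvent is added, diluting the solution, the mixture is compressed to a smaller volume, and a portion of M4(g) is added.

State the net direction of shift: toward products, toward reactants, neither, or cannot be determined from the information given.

Dilution lowers every aqueous concentration by the same factor. Δn_aq = 0 − 2 = -2, so the system shifts toward the side with more dissolved moles — to the left.
Gas moles: reactants 2, products 0 (Δn_gas = -2). Compression shifts the system toward the side with fewer moles of gas — to the right.
Adding M4 (g), a reactant, drives the reaction to the right.
The individual effects push in opposite directions; without quantitative information the net direction cannot be determined.

cannot be determined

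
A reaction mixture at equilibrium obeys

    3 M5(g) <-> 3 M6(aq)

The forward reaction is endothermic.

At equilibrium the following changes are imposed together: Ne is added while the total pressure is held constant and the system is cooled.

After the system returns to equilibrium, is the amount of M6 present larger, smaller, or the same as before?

Adding inert gas at constant total pressure expands the volume and lowers every reacting partial pressure. With Δn_gas = 0 − 3 = -3, Q moves away from K toward the side with fewer gas moles, so the system shifts toward the side with more gas moles — to the left.
The forward reaction is endothermic. Lowering T favours the exothermic direction — shift to the left.
The net shift is to the left. M6 is a product, so its amount decreases.

decreases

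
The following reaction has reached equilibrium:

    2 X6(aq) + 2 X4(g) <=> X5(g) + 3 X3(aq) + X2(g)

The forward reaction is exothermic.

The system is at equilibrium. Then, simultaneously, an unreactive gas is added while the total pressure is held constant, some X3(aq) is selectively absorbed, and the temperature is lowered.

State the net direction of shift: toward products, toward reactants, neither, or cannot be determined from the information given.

Adding inert gas at constant total pressure expands the volume, scaling every reacting partial pressure by the same factor. Δn_gas = 2 − 2 = 0, so Q is unchanged — no shift.
Removing X3 (aq), a product, drives the reaction to the right.
The forward reaction is exothermic. Lowering T favours the exothermic direction — shift to the right.
Only the nonzero effect(s) matter; the net shift is to the right.

right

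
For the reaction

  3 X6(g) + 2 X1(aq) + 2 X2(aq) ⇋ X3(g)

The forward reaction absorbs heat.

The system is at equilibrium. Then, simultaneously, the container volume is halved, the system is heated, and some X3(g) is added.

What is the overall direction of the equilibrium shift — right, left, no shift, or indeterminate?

Gas moles: reactants 3, products 1 (Δn_gas = -2). Compression shifts the system toward the side with fewer moles of gas — to the right.
The forward reaction is endothermic. Raising T favours the endothermic direction — shift to the right.
Adding X3 (g), a product, drives the reaction to the left.
The individual effects push in opposite directions; without quantitative information the net direction cannot be determined.

cannot be determined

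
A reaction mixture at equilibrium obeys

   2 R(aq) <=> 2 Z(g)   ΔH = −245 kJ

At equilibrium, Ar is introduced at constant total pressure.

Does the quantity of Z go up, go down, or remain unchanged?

Adding inert gas at constant total pressure expands the volume and lowers every reacting partial pressure. With Δn_gas = 2 − 0 = +2, Q moves away from K toward the side with fewer gas moles, so the system shifts toward the side with more gas moles — to the right.
The net shift is to the right. Z is a product, so its amount increases.

increases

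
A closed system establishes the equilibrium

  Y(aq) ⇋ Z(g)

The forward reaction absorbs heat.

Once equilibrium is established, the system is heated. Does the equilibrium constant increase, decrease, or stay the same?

K depends on temperature via the van 't Hoff relation. The forward reaction is endothermic, so raising T increases K.

increases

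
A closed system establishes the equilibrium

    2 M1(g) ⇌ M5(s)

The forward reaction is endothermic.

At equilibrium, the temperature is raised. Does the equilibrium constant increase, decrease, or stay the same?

K depends on temperature via the van 't Hoff relation. The forward reaction is endothermic, so raising T increases K.

increases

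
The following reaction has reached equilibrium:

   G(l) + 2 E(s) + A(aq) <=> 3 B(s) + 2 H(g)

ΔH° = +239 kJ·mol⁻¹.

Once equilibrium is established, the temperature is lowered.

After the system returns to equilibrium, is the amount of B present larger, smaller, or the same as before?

The forward reaction is endothermic. Lowering T favours the exothermic direction — shift to the left.
The net shift is to the left. B is a product, so its amount decreases.

decreases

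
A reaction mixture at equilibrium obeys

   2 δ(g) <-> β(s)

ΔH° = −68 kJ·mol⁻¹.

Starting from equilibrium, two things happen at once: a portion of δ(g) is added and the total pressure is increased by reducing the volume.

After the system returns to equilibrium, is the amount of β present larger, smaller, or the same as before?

increases

Adding δ (g), a reactant, drives the reaction to the right.
Gas moles: reactants 2, products 0 (Δn_gas = -2). Compression shifts the system toward the side with fewer moles of gas — to the right.
The net shift is to the right. β is a product, so its amount increases.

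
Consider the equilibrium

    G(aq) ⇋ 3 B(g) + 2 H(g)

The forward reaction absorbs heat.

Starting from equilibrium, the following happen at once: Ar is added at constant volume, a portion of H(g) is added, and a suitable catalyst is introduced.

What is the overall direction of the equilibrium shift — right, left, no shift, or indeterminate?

At constant volume, adding an inert gas leaves every reacting species' partial pressure unchanged, so Q is unchanged — no shift from this change.
Adding H (g), a product, drives the reaction to the left.
A catalyst speeds both forward and reverse rates equally; it changes neither Q nor K — no shift from this change.
Only the nonzero effect(s) matter; the net shift is to the left.

left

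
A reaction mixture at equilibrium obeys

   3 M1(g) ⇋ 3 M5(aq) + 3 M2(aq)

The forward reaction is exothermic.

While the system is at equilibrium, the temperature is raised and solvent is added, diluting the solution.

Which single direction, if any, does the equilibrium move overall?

cannot be determined

The forward reaction is exothermic. Raising T favours the endothermic direction — shift to the left.
Dilution lowers every aqueous concentration by the same factor. Δn_aq = 6 − 0 = +6, so the system shifts toward the side with more dissolved moles — to the right.
The individual effects push in opposite directions; without quantitative information the net direction cannot be determined.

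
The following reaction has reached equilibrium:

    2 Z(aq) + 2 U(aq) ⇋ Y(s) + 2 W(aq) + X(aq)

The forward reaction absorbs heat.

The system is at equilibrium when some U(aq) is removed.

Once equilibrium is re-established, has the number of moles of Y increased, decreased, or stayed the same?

Removing U (aq), a reactant, drives the reaction to the left.
The net shift is to the left. Y is a product, so its amount decreases.

decreases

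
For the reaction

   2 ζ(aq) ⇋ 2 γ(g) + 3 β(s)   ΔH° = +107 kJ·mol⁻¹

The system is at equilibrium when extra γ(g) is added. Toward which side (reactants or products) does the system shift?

left

Adding γ (g), a product, drives the reaction to the left.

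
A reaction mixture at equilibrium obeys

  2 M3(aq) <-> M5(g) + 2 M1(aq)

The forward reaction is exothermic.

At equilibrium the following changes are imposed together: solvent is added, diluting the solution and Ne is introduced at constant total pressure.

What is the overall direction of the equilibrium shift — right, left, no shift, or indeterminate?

Dilution scales every aqueous concentration by the same factor. Δn_aq = 2 − 2 = 0, so Q is unchanged — no shift.
Adding inert gas at constant total pressure expands the volume and lowers every reacting partial pressure. With Δn_gas = 1 − 0 = +1, Q moves away from K toward the side with fewer gas moles, so the system shifts toward the side with more gas moles — to the right.
Only the nonzero effect(s) matter; the net shift is to the right.

right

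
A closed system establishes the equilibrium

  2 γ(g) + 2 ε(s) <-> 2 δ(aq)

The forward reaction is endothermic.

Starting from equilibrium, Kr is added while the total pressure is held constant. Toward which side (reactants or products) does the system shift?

Adding inert gas at constant total pressure expands the volume and lowers every reacting partial pressure. With Δn_gas = 0 − 2 = -2, Q moves away from K toward the side with fewer gas moles, so the system shifts toward the side with more gas moles — to the left.

left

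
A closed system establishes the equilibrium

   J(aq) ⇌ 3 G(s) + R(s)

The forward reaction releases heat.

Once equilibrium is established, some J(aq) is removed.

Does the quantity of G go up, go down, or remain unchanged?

decreases

Removing J (aq), a reactant, drives the reaction to the left.
The net shift is to the left. G is a product, so its amount decreases.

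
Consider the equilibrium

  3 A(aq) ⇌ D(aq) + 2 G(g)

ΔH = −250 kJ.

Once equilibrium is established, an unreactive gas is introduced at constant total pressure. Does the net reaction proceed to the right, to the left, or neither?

right

Adding inert gas at constant total pressure expands the volume and lowers every reacting partial pressure. With Δn_gas = 2 − 0 = +2, Q moves away from K toward the side with fewer gas moles, so the system shifts toward the side with more gas moles — to the right.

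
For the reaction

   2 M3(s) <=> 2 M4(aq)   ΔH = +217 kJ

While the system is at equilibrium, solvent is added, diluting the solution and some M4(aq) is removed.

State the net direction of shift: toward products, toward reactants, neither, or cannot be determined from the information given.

Dilution lowers every aqueous concentration by the same factor. Δn_aq = 2 − 0 = +2, so the system shifts toward the side with more dissolved moles — to the right.
Removing M4 (aq), a product, drives the reaction to the right.
All effects act in the same direction — net shift to the right.

right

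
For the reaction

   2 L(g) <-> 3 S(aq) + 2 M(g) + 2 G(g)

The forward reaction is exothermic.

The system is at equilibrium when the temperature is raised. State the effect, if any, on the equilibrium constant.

decreases

K depends on temperature via the van 't Hoff relation. The forward reaction is exothermic, so raising T decreases K.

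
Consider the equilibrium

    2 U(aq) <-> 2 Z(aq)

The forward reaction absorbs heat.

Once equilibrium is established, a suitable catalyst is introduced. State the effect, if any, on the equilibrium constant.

The equilibrium constant depends only on temperature. This perturbation changes neither the position of equilibrium nor K.

unchanged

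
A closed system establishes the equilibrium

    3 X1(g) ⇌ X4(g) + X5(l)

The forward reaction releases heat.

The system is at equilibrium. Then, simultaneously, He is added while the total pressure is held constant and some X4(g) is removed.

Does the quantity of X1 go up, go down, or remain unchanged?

Adding inert gas at constant total pressure expands the volume and lowers every reacting partial pressure. With Δn_gas = 1 − 3 = -2, Q moves away from K toward the side with fewer gas moles, so the system shifts toward the side with more gas moles — to the left.
Removing X4 (g), a product, drives the reaction to the right.
The two effects oppose each other, so the net shift — and hence the change in X1 — cannot be determined from the given information.

cannot be determined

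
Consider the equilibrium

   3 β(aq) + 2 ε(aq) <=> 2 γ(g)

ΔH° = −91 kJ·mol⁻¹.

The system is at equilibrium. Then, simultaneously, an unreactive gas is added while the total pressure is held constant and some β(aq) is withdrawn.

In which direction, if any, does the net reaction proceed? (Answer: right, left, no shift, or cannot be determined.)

cannot be determined

Adding inert gas at constant total pressure expands the volume and lowers every reacting partial pressure. With Δn_gas = 2 − 0 = +2, Q moves away from K toward the side with fewer gas moles, so the system shifts toward the side with more gas moles — to the right.
Removing β (aq), a reactant, drives the reaction to the left.
The individual effects push in opposite directions; without quantitative information the net direction cannot be determined.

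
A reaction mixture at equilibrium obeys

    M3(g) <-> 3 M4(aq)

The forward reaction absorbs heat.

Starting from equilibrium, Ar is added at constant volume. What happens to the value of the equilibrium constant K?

unchanged

The equilibrium constant depends only on temperature. This perturbation changes neither the position of equilibrium nor K.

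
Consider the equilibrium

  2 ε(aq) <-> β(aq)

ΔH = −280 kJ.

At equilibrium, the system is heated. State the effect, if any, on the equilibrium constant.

decreases

K depends on temperature via the van 't Hoff relation. The forward reaction is exothermic, so raising T decreases K.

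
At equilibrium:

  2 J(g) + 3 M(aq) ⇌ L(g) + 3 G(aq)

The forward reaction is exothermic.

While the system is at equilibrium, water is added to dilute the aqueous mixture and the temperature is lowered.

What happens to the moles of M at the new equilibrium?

Dilution scales every aqueous concentration by the same factor. Δn_aq = 3 − 3 = 0, so Q is unchanged — no shift.
The forward reaction is exothermic. Lowering T favours the exothermic direction — shift to the right.
The net shift is to the right. M is a reactant, so its amount decreases.

decreases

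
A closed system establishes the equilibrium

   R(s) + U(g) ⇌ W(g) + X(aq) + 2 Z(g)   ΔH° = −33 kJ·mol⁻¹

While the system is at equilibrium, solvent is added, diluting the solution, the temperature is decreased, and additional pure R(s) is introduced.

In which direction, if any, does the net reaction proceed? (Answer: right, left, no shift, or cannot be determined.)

Dilution lowers every aqueous concentration by the same factor. Δn_aq = 1 − 0 = +1, so the system shifts toward the side with more dissolved moles — to the right.
The forward reaction is exothermic. Lowering T favours the exothermic direction — shift to the right.
R is a pure solid; its activity is 1 regardless of amount, so Q is unaffected — no shift from this change.
Only the nonzero effect(s) matter; the net shift is to the right.

right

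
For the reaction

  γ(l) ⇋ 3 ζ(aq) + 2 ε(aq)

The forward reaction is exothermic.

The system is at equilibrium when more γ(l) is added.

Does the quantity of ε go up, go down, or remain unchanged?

unchanged

γ is a pure liquid; its activity is 1 regardless of amount, so Q is unaffected — no shift from this change.
No net shift occurs, so the amount of ε is unchanged.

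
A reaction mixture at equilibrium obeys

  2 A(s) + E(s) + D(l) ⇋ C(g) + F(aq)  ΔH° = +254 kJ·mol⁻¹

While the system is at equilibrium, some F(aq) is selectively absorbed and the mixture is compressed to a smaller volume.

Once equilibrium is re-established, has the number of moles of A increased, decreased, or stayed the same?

Removing F (aq), a product, drives the reaction to the right.
Gas moles: reactants 0, products 1 (Δn_gas = +1). Compression shifts the system toward the side with fewer moles of gas — to the left.
The two effects oppose each other, so the net shift — and hence the change in A — cannot be determined from the given information.

cannot be determined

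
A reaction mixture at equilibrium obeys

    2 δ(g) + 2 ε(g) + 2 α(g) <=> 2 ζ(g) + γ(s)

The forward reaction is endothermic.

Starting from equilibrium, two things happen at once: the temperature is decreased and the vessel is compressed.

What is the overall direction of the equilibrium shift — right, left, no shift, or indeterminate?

cannot be determined

The forward reaction is endothermic. Lowering T favours the exothermic direction — shift to the left.
Gas moles: reactants 6, products 2 (Δn_gas = -4). Compression shifts the system toward the side with fewer moles of gas — to the right.
The individual effects push in opposite directions; without quantitative information the net direction cannot be determined.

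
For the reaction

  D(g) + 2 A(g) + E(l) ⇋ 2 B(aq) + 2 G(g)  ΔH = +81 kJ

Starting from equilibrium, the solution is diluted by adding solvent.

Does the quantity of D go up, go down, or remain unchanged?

Dilution lowers every aqueous concentration by the same factor. Δn_aq = 2 − 0 = +2, so the system shifts toward the side with more dissolved moles — to the right.
The net shift is to the right. D is a reactant, so its amount decreases.

decreases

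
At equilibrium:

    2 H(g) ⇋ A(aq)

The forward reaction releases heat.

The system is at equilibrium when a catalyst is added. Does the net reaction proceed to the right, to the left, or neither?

no shift

A catalyst speeds both forward and reverse rates equally; it changes neither Q nor K — no shift from this change.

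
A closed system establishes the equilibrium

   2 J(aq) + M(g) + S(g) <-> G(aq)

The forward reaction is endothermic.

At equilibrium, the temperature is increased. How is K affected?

increases

K depends on temperature via the van 't Hoff relation. The forward reaction is endothermic, so raising T increases K.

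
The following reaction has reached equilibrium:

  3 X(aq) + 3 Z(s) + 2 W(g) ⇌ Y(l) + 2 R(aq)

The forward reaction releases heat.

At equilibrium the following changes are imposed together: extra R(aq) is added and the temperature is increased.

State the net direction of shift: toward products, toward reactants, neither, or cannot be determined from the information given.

left

Adding R (aq), a product, drives the reaction to the left.
The forward reaction is exothermic. Raising T favours the endothermic direction — shift to the left.
All effects act in the same direction — net shift to the left.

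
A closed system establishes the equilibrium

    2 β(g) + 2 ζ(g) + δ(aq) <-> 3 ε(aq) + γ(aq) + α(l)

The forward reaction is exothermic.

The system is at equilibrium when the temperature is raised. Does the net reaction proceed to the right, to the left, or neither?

left

The forward reaction is exothermic. Raising T favours the endothermic direction — shift to the left.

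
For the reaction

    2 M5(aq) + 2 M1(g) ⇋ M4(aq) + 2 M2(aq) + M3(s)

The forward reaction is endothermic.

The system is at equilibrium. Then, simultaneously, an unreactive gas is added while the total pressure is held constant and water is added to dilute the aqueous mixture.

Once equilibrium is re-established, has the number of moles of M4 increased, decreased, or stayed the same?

Adding inert gas at constant total pressure expands the volume and lowers every reacting partial pressure. With Δn_gas = 0 − 2 = -2, Q moves away from K toward the side with fewer gas moles, so the system shifts toward the side with more gas moles — to the left.
Dilution lowers every aqueous concentration by the same factor. Δn_aq = 3 − 2 = +1, so the system shifts toward the side with more dissolved moles — to the right.
The two effects oppose each other, so the net shift — and hence the change in M4 — cannot be determined from the given information.

cannot be determined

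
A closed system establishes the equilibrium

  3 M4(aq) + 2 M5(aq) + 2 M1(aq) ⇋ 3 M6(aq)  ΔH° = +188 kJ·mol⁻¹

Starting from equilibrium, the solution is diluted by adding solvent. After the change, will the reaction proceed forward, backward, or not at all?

Dilution lowers every aqueous concentration by the same factor. Δn_aq = 3 − 7 = -4, so the system shifts toward the side with more dissolved moles — to the left.

left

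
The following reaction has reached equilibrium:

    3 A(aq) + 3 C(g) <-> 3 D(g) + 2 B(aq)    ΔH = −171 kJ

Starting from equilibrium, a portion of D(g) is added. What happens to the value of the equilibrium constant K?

unchanged

The equilibrium constant depends only on temperature. This perturbation may move the position of equilibrium, but since T is unchanged, K itself is unchanged.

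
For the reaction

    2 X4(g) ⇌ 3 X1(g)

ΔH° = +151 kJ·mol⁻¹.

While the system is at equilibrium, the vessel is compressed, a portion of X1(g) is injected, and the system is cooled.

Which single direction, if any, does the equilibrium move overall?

left

Gas moles: reactants 2, products 3 (Δn_gas = +1). Compression shifts the system toward the side with fewer moles of gas — to the left.
Adding X1 (g), a product, drives the reaction to the left.
The forward reaction is endothermic. Lowering T favours the exothermic direction — shift to the left.
All effects act in the same direction — net shift to the left.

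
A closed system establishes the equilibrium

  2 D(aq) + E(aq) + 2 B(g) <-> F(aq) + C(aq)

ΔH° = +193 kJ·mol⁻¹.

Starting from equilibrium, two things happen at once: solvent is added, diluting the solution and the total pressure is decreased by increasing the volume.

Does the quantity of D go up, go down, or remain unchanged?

Dilution lowers every aqueous concentration by the same factor. Δn_aq = 2 − 3 = -1, so the system shifts toward the side with more dissolved moles — to the left.
Gas moles: reactants 2, products 0 (Δn_gas = -2). Expansion shifts the system toward the side with more moles of gas — to the left.
The net shift is to the left. D is a reactant, so its amount increases.

increases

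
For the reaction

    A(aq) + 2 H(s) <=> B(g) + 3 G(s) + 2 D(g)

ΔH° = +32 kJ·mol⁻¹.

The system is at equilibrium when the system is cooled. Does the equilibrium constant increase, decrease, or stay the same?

K depends on temperature via the van 't Hoff relation. The forward reaction is endothermic, so lowering T decreases K.

decreases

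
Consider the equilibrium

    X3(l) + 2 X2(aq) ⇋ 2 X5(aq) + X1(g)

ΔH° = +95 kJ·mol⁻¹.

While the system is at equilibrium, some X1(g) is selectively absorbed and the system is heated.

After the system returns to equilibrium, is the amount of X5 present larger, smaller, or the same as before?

Removing X1 (g), a product, drives the reaction to the right.
The forward reaction is endothermic. Raising T favours the endothermic direction — shift to the right.
The net shift is to the right. X5 is a product, so its amount increases.

increases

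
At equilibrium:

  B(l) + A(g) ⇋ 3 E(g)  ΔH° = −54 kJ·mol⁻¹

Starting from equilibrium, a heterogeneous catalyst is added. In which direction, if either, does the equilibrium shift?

A catalyst speeds both forward and reverse rates equally; it changes neither Q nor K — no shift from this change.

no shift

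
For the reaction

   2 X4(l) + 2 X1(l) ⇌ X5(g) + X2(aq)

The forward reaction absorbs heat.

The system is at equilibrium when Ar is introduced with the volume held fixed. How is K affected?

The equilibrium constant depends only on temperature. This perturbation changes neither the position of equilibrium nor K.

unchanged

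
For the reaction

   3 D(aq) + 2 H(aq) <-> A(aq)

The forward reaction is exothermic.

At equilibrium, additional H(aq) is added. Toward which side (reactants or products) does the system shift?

right

Adding H (aq), a reactant, drives the reaction to the right.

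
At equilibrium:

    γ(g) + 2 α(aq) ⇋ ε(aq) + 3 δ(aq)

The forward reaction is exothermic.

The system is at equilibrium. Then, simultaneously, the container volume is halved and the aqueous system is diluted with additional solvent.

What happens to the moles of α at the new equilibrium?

Gas moles: reactants 1, products 0 (Δn_gas = -1). Compression shifts the system toward the side with fewer moles of gas — to the right.
Dilution lowers every aqueous concentration by the same factor. Δn_aq = 4 − 2 = +2, so the system shifts toward the side with more dissolved moles — to the right.
The net shift is to the right. α is a reactant, so its amount decreases.

decreases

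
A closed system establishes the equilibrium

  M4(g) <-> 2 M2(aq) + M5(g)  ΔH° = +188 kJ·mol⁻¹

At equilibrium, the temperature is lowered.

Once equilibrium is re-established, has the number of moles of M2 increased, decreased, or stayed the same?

decreases

The forward reaction is endothermic. Lowering T favours the exothermic direction — shift to the left.
The net shift is to the left. M2 is a product, so its amount decreases.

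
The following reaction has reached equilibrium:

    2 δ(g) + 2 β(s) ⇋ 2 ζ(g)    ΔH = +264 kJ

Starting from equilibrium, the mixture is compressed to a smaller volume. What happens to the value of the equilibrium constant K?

unchanged

The equilibrium constant depends only on temperature. This perturbation changes neither the position of equilibrium nor K.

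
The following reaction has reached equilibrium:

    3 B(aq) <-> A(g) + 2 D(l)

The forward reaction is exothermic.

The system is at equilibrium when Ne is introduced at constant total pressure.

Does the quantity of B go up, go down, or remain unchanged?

Adding inert gas at constant total pressure expands the volume and lowers every reacting partial pressure. With Δn_gas = 1 − 0 = +1, Q moves away from K toward the side with fewer gas moles, so the system shifts toward the side with more gas moles — to the right.
The net shift is to the right. B is a reactant, so its amount decreases.

decreases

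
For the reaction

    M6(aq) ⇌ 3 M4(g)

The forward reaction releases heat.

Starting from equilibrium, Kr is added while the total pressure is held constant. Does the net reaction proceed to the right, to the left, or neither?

right

Adding inert gas at constant total pressure expands the volume and lowers every reacting partial pressure. With Δn_gas = 3 − 0 = +3, Q moves away from K toward the side with fewer gas moles, so the system shifts toward the side with more gas moles — to the right.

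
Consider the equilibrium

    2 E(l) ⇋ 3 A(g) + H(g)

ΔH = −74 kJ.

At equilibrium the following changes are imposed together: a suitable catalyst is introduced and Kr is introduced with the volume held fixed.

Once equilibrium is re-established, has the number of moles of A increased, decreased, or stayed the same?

A catalyst speeds both forward and reverse rates equally; it changes neither Q nor K — no shift from this change.
At constant volume, adding an inert gas leaves every reacting species' partial pressure unchanged, so Q is unchanged — no shift from this change.
No net shift occurs, so the amount of A is unchanged.

unchanged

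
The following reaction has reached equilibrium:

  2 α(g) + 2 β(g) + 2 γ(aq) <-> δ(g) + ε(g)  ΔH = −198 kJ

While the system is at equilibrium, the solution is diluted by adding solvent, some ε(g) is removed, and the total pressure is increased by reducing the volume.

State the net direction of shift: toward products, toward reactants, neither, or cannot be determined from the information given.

Dilution lowers every aqueous concentration by the same factor. Δn_aq = 0 − 2 = -2, so the system shifts toward the side with more dissolved moles — to the left.
Removing ε (g), a product, drives the reaction to the right.
Gas moles: reactants 4, products 2 (Δn_gas = -2). Compression shifts the system toward the side with fewer moles of gas — to the right.
The individual effects push in opposite directions; without quantitative information the net direction cannot be determined.

cannot be determined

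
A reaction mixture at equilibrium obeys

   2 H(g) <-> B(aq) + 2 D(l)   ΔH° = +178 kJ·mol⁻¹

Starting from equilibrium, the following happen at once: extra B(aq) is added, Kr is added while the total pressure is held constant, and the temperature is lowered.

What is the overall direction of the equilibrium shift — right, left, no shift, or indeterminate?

Adding B (aq), a product, drives the reaction to the left.
Adding inert gas at constant total pressure expands the volume and lowers every reacting partial pressure. With Δn_gas = 0 − 2 = -2, Q moves away from K toward the side with fewer gas moles, so the system shifts toward the side with more gas moles — to the left.
The forward reaction is endothermic. Lowering T favours the exothermic direction — shift to the left.
All effects act in the same direction — net shift to the left.

left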